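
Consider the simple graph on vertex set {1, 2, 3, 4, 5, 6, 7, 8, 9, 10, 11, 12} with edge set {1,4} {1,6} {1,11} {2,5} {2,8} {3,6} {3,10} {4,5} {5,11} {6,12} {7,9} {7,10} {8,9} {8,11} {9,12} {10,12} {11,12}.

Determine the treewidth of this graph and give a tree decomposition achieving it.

Treewidth 3.
One optimal decomposition is:
Bags: B1 = {3, 6, 7, 10}  B2 = {6, 7, 10, 12}  B3 = {6, 7, 9, 12}  B4 = {1, 6, 9, 12}  B5 = {1, 9, 11, 12}  B6 = {1, 8, 9, 11}  B7 = {1, 4, 8, 11}  B8 = {4, 5, 8, 11}  B9 = {2, 4, 5, 8}
Tree: B1–B2, B2–B3, B3–B4, B4–B5, B5–B6, B6–B7, B7–B8, B8–B9

Each bag holds 4 vertices, so the decomposition has width 3, which upper-bounds the treewidth. For the lower bound: the 4 vertex sets {3,7,10}, {6}, {12}, {1,8,9,11} are disjoint, each induces a connected subgraph, and every pair is joined by at least one edge of G. Contracting each set to a single vertex therefore yields K_{4} as a minor, and since treewidth is minor-monotone, tw(G) ≥ tw(K_{4}) = 3. Hence tw(G) = 3 exactly.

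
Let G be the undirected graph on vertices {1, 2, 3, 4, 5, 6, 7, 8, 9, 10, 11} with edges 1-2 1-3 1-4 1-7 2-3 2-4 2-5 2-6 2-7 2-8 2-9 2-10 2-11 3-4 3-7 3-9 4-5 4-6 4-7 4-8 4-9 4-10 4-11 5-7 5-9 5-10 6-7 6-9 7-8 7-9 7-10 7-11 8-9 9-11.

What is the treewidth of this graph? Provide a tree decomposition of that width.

Treewidth 4.
One such decomposition:
Bags: B1 = {2, 3, 4, 7, 9}  B2 = {2, 4, 5, 7, 9}  B3 = {2, 4, 7, 8, 9}  B4 = {1, 2, 3, 4, 7}  B5 = {2, 4, 5, 7, 10}  B6 = {2, 4, 6, 7, 9}  B7 = {2, 4, 7, 9, 11}
Tree: B1–B2, B2–B3, B1–B4, B2–B5, B2–B6, B6–B7

Each bag holds 5 vertices, so the decomposition has width 4, which upper-bounds the treewidth. On the other hand G contains the 5-clique {1, 2, 3, 4, 7}. A clique must lie in a single bag of any decomposition, so no decomposition can have width below 4. Combining the bounds, tw(G) = 4.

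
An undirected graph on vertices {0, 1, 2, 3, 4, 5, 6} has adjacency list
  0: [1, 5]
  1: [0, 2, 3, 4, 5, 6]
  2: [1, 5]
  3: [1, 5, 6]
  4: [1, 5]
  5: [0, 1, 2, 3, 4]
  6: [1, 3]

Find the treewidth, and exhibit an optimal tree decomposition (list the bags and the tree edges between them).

Treewidth 2.
One such decomposition:
Bags: B1 = {1, 3, 5}  B2 = {1, 4, 5}  B3 = {0, 1, 5}  B4 = {1, 3, 6}  B5 = {1, 2, 5}
Tree: B1–B2, B1–B3, B1–B4, B3–B5

The largest bag has 3 vertices, giving width 2; this decomposition certifies tw(G) ≤ 2. Conversely, {0, 1, 5} is a clique of size 3, and the vertices of any clique must share a bag in every tree decomposition; so some bag has ≥ 3 vertices and tw(G) ≥ 2. The upper and lower bounds meet at 2, so that is the treewidth.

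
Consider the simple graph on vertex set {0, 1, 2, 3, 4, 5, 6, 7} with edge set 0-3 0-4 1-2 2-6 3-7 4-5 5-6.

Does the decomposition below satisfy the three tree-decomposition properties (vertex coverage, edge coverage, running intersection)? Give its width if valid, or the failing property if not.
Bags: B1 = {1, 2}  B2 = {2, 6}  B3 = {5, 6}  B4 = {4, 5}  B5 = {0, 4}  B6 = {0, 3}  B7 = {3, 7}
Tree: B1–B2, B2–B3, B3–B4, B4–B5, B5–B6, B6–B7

Yes; width 1.

Checking the three conditions: (i) the bags cover all of {0, 1, 2, 3, 4, 5, 6, 7}; (ii) for each edge, some bag contains both endpoints; (iii) the bags containing any fixed vertex form a subtree. All hold, so the decomposition is valid with width 2 − 1 = 1.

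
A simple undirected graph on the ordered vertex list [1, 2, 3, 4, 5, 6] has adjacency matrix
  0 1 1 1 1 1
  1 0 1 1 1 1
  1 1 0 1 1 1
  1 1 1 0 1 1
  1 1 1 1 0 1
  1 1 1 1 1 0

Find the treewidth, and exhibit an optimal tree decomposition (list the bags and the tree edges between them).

A single bag containing all 6 vertices is trivially a valid decomposition of width 5. For the lower bound, the 6 vertices {1, 2, 3, 4, 5, 6} are pairwise adjacent, and any tree decomposition puts a clique entirely inside one bag — forcing width ≥ 5. Hence tw(G) = 5 exactly.

Treewidth 5.
One such decomposition:
Bags: B1 = {1, 2, 3, 4, 5, 6}
Tree: (single bag)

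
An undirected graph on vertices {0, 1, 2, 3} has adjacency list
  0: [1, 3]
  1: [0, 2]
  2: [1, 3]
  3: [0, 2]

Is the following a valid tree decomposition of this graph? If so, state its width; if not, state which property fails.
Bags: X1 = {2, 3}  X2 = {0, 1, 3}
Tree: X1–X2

No — edge (1,2) lies in no bag.

A tree decomposition must satisfy three properties: every vertex lies in some bag; for every edge, both endpoints lie together in some bag; and for every vertex, the bags containing it form a connected subtree. Here edge (1,2) lies in no bag, so the decomposition is invalid.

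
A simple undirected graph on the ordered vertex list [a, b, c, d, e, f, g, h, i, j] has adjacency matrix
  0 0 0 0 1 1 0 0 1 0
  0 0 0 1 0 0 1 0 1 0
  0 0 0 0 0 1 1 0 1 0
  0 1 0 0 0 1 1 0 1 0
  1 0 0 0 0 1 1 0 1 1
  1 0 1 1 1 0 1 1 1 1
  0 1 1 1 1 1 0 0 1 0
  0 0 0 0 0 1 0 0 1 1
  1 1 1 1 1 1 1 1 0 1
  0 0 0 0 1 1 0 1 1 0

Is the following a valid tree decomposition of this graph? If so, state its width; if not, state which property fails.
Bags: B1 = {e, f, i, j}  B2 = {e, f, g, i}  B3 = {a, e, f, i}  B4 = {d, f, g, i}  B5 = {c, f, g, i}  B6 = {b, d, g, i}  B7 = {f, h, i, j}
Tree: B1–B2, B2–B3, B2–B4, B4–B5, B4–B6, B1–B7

Every vertex of G appears in some bag (union = {a, b, c, d, e, f, g, h, i, j}); every edge is covered by a bag; and for each vertex v the set of bags containing v is connected in the bag tree. The decomposition is therefore valid. The largest bag has 4 vertices, so the width is 3.

Yes; width 3.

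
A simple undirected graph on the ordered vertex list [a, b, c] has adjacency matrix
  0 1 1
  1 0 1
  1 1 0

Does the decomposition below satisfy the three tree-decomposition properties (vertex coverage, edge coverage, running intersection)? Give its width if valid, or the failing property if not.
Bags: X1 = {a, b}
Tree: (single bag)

No — vertex c appears in no bag.

A tree decomposition must satisfy three properties: every vertex lies in some bag; for every edge, both endpoints lie together in some bag; and for every vertex, the bags containing it form a connected subtree. Here vertex c appears in no bag, so the decomposition is invalid.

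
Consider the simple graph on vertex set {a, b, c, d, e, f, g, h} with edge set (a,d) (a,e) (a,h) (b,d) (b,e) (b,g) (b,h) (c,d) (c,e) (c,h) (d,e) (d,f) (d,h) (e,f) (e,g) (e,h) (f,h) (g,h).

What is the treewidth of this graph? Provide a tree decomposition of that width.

The largest bag has 4 vertices, giving width 3; this decomposition certifies tw(G) ≤ 3. On the other hand G contains the 4-clique {d, e, f, h}. A clique must lie in a single bag of any decomposition, so no decomposition can have width below 3. Therefore the treewidth is 3.

Treewidth 3.
Bags: B1 = {b, d, e, h}  B2 = {c, d, e, h}  B3 = {a, d, e, h}  B4 = {b, e, g, h}  B5 = {d, e, f, h}
Tree: B1–B2, B2–B3, B1–B4, B1–B5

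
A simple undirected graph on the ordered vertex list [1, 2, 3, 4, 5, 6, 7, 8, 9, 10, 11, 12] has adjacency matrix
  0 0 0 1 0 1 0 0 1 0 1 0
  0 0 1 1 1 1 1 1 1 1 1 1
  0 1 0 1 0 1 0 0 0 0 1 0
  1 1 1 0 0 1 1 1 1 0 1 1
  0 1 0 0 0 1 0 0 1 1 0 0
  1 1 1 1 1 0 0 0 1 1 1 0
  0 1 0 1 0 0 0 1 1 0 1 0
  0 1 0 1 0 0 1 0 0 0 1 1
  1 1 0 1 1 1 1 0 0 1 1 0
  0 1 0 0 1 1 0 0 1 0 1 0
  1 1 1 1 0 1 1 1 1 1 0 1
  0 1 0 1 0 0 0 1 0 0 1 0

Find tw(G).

4

A width-4 tree decomposition is:
Bags: B1 = {2, 4, 6, 9, 11}  B2 = {2, 3, 4, 6, 11}  B3 = {2, 6, 9, 10, 11}  B4 = {2, 5, 6, 9, 10}  B5 = {1, 4, 6, 9, 11}  B6 = {2, 4, 7, 9, 11}  B7 = {2, 4, 7, 8, 11}  B8 = {2, 4, 8, 11, 12}
Tree: B1–B2, B1–B3, B3–B4, B1–B5, B1–B6, B6–B7, B7–B8
Every bag has size at most 5, so the width is 5 − 1 = 4 and tw(G) ≤ 4. On the other hand G contains the 5-clique {1, 4, 6, 9, 11}. A clique must lie in a single bag of any decomposition, so no decomposition can have width below 4. Therefore the treewidth is 4.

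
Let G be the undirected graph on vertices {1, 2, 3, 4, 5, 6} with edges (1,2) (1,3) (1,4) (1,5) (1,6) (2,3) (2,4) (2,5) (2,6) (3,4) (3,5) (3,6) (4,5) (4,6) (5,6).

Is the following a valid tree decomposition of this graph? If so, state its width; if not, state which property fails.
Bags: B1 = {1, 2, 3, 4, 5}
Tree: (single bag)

No — vertex 6 appears in no bag.

A tree decomposition must satisfy three properties: every vertex lies in some bag; for every edge, both endpoints lie together in some bag; and for every vertex, the bags containing it form a connected subtree. Here vertex 6 appears in no bag, so the decomposition is invalid.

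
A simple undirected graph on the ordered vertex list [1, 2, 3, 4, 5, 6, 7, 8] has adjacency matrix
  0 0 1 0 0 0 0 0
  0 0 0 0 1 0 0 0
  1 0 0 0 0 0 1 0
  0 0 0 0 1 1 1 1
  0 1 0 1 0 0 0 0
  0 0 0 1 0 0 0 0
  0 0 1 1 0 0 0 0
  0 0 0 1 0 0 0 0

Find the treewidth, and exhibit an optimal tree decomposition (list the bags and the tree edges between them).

The largest bag has 2 vertices, giving width 1; this decomposition certifies tw(G) ≤ 1. G has an edge, so its treewidth is at least 1. Combining the bounds, tw(G) = 1.

Treewidth 1.
One optimal decomposition is:
Bags: B1 = {4, 7}  B2 = {4, 5}  B3 = {4, 6}  B4 = {2, 5}  B5 = {3, 7}  B6 = {4, 8}  B7 = {1, 3}
Tree: B1–B2, B1–B3, B2–B4, B1–B5, B2–B6, B5–B7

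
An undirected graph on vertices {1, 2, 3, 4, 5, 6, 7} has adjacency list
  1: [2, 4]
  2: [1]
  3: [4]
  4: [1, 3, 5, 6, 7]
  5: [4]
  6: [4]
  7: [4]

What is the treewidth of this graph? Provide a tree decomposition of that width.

The largest bag has 2 vertices, giving width 1; this decomposition certifies tw(G) ≤ 1. G has an edge, so its treewidth is at least 1. Therefore the treewidth is 1.

Treewidth 1.
One such decomposition:
Bags: B1 = {1, 4}  B2 = {4, 6}  B3 = {4, 7}  B4 = {3, 4}  B5 = {1, 2}  B6 = {4, 5}
Tree: B1–B2, B1–B3, B3–B4, B1–B5, B3–B6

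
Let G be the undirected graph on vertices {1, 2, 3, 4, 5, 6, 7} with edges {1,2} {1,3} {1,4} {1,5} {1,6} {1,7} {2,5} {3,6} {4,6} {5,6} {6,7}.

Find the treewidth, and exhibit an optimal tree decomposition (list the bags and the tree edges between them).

Treewidth 2.
One optimal decomposition is:
Bags: B1 = {1, 3, 6}  B2 = {1, 5, 6}  B3 = {1, 4, 6}  B4 = {1, 2, 5}  B5 = {1, 6, 7}
Tree: B1–B2, B1–B3, B2–B4, B3–B5

Every bag has size at most 3, so the width is 3 − 1 = 2 and tw(G) ≤ 2. On the other hand G contains the 3-clique {1, 2, 5}. A clique must lie in a single bag of any decomposition, so no decomposition can have width below 2. Therefore the treewidth is 2.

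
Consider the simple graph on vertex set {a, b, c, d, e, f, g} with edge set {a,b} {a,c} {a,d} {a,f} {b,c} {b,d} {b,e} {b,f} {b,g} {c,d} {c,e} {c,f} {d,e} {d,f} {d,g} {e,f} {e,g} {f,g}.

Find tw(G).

4

A width-4 tree decomposition is:
Bags: B1 = {b, d, e, f, g}  B2 = {b, c, d, e, f}  B3 = {a, b, c, d, f}
Tree: B1–B2, B2–B3
The largest bag has 5 vertices, giving width 4; this decomposition certifies tw(G) ≤ 4. For the lower bound, the 5 vertices {b, d, e, f, g} are pairwise adjacent, and any tree decomposition puts a clique entirely inside one bag — forcing width ≥ 4. Hence tw(G) = 4 exactly.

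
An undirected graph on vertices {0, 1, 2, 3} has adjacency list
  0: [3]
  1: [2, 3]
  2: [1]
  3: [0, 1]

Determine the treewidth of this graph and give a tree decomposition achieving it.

Treewidth 1.
One optimal decomposition is:
Bags: B1 = {0, 3}  B2 = {1, 3}  B3 = {1, 2}
Tree: B1–B2, B2–B3

The largest bag has 2 vertices, giving width 1; this decomposition certifies tw(G) ≤ 1. G has an edge, so its treewidth is at least 1. Hence tw(G) = 1 exactly.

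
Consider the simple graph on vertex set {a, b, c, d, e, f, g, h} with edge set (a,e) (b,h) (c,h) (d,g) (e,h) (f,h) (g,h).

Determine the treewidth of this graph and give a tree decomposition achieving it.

The largest bag has 2 vertices, giving width 1; this decomposition certifies tw(G) ≤ 1. Since G has at least one edge (e.g. h–g), it is not an edgeless graph, so tw(G) ≥ 1. Combining the bounds, tw(G) = 1.

Treewidth 1.
One optimal decomposition is:
Bags: B1 = {g, h}  B2 = {e, h}  B3 = {c, h}  B4 = {d, g}  B5 = {b, h}  B6 = {f, h}  B7 = {a, e}
Tree: B1–B2, B2–B3, B1–B4, B3–B5, B5–B6, B2–B7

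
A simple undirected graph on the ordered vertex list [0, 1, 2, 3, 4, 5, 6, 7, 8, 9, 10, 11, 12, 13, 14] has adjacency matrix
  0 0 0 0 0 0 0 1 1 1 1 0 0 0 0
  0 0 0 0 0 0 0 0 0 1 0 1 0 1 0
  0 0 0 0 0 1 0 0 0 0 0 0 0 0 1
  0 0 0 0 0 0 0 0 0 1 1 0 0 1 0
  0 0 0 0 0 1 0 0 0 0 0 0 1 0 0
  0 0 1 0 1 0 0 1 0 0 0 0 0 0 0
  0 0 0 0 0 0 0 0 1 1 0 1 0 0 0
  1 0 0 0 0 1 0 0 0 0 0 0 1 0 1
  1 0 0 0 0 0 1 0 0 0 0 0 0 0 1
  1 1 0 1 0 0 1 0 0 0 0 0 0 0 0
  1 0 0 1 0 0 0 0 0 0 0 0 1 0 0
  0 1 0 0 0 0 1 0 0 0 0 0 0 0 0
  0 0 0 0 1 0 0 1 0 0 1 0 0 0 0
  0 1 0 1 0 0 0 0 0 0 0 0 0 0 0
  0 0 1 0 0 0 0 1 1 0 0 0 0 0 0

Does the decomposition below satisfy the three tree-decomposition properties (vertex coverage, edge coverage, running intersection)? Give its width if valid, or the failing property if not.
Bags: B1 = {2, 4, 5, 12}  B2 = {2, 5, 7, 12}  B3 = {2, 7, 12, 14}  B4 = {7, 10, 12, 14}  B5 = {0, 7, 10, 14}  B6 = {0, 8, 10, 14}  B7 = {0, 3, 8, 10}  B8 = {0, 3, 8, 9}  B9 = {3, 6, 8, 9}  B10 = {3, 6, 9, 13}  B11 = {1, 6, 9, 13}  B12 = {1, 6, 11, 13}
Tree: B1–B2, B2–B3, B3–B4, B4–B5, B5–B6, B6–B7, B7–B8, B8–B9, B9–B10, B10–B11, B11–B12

Checking the three conditions: (i) the bags cover all of {0, 1, 2, 3, 4, 5, 6, 7, 8, 9, 10, 11, 12, 13, 14}; (ii) for each edge, some bag contains both endpoints; (iii) the bags containing any fixed vertex form a subtree. All hold, so the decomposition is valid with width 4 − 1 = 3.

Yes; width 3.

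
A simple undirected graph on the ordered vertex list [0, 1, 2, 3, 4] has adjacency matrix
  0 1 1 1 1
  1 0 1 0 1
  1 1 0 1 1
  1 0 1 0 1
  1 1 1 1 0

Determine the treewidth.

A width-3 tree decomposition is:
Bags: B1 = {0, 1, 2, 4}  B2 = {0, 2, 3, 4}
Tree: B1–B2
Every bag has size at most 4, so the width is 4 − 1 = 3 and tw(G) ≤ 3. On the other hand G contains the 4-clique {0, 1, 2, 4}. A clique must lie in a single bag of any decomposition, so no decomposition can have width below 3. The upper and lower bounds meet at 3, so that is the treewidth.

3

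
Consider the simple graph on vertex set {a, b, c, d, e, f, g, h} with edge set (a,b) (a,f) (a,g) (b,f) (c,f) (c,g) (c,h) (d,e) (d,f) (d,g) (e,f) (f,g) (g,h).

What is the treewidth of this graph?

2

A width-2 tree decomposition is:
Bags: B1 = {a, f, g}  B2 = {a, b, f}  B3 = {c, f, g}  B4 = {d, f, g}  B5 = {c, g, h}  B6 = {d, e, f}
Tree: B1–B2, B1–B3, B1–B4, B3–B5, B4–B6
Each bag holds 3 vertices, so the decomposition has width 2, which upper-bounds the treewidth. For the lower bound, the 3 vertices {c, g, h} are pairwise adjacent, and any tree decomposition puts a clique entirely inside one bag — forcing width ≥ 2. Hence tw(G) = 2 exactly.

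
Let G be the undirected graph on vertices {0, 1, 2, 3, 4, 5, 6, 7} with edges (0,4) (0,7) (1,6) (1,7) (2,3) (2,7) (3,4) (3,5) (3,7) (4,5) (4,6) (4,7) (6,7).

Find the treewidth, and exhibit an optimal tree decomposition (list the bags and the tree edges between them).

Treewidth 2.
One optimal decomposition is:
Bags: B1 = {0, 4, 7}  B2 = {3, 4, 7}  B3 = {2, 3, 7}  B4 = {4, 6, 7}  B5 = {1, 6, 7}  B6 = {3, 4, 5}
Tree: B1–B2, B2–B3, B1–B4, B4–B5, B2–B6

Every bag has size at most 3, so the width is 3 − 1 = 2 and tw(G) ≤ 2. On the other hand G contains the 3-clique {3, 4, 5}. A clique must lie in a single bag of any decomposition, so no decomposition can have width below 2. Therefore the treewidth is 2.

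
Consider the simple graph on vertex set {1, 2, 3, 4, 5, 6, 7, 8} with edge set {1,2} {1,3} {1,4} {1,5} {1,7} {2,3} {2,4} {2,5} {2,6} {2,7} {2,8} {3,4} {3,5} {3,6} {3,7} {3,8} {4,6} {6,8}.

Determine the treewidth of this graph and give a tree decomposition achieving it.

Treewidth 3.
One optimal decomposition is:
Bags: B1 = {2, 3, 4, 6}  B2 = {1, 2, 3, 4}  B3 = {2, 3, 6, 8}  B4 = {1, 2, 3, 7}  B5 = {1, 2, 3, 5}
Tree: B1–B2, B1–B3, B2–B4, B4–B5

The largest bag has 4 vertices, giving width 3; this decomposition certifies tw(G) ≤ 3. For the lower bound, the 4 vertices {2, 3, 6, 8} are pairwise adjacent, and any tree decomposition puts a clique entirely inside one bag — forcing width ≥ 3. Combining the bounds, tw(G) = 3.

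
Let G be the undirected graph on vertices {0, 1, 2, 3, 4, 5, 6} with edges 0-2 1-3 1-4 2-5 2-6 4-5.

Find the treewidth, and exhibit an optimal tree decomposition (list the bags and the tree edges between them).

Treewidth 1.
One such decomposition:
Bags: B1 = {1, 4}  B2 = {1, 3}  B3 = {4, 5}  B4 = {2, 5}  B5 = {2, 6}  B6 = {0, 2}
Tree: B1–B2, B1–B3, B3–B4, B4–B5, B5–B6

The largest bag has 2 vertices, giving width 1; this decomposition certifies tw(G) ≤ 1. G has an edge, so its treewidth is at least 1. The upper and lower bounds meet at 1, so that is the treewidth.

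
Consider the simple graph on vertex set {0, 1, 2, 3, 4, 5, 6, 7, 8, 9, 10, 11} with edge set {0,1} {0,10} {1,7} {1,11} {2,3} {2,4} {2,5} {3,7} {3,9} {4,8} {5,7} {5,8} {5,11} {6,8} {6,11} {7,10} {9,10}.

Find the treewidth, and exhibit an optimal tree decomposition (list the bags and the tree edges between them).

Treewidth 3.
Bags: B1 = {2, 4, 6, 8}  B2 = {2, 5, 6, 8}  B3 = {2, 5, 6, 11}  B4 = {2, 3, 5, 11}  B5 = {3, 5, 7, 11}  B6 = {1, 3, 7, 11}  B7 = {1, 3, 7, 9}  B8 = {1, 7, 9, 10}  B9 = {0, 1, 9, 10}
Tree: B1–B2, B2–B3, B3–B4, B4–B5, B5–B6, B6–B7, B7–B8, B8–B9

The largest bag has 4 vertices, giving width 3; this decomposition certifies tw(G) ≤ 3. For the lower bound: the 4 vertex sets {4,6,8}, {2}, {5}, {1,3,7,11} are disjoint, each induces a connected subgraph, and every pair is joined by at least one edge of G. Contracting each set to a single vertex therefore yields K_{4} as a minor, and since treewidth is minor-monotone, tw(G) ≥ tw(K_{4}) = 3. Hence tw(G) = 3 exactly.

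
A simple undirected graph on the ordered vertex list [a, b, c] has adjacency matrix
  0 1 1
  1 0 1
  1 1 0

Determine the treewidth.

2

A width-2 tree decomposition is:
Bags: B1 = {a, b, c}
Tree: (single bag)
A single bag containing all 3 vertices is trivially a valid decomposition of width 2. For the lower bound, the 3 vertices {a, b, c} are pairwise adjacent, and any tree decomposition puts a clique entirely inside one bag — forcing width ≥ 2. Hence tw(G) = 2 exactly.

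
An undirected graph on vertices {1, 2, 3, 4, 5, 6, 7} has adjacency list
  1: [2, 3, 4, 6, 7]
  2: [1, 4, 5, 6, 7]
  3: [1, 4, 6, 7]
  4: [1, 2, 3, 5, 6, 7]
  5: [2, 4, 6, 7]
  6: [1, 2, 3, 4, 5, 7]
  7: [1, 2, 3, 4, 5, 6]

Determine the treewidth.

4

A width-4 tree decomposition is:
Bags: B1 = {1, 2, 4, 6, 7}  B2 = {2, 4, 5, 6, 7}  B3 = {1, 3, 4, 6, 7}
Tree: B1–B2, B1–B3
The largest bag has 5 vertices, giving width 4; this decomposition certifies tw(G) ≤ 4. For the lower bound, the 5 vertices {1, 2, 4, 6, 7} are pairwise adjacent, and any tree decomposition puts a clique entirely inside one bag — forcing width ≥ 4. Therefore the treewidth is 4.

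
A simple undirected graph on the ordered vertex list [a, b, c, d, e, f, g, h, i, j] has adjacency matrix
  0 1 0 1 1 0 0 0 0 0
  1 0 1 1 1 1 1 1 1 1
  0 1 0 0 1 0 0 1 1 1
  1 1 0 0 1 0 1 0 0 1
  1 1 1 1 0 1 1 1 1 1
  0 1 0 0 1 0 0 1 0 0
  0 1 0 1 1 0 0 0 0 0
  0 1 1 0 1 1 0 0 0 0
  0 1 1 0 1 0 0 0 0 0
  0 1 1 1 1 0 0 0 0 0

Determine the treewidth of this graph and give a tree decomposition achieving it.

Treewidth 3.
One optimal decomposition is:
Bags: B1 = {b, c, e, j}  B2 = {b, c, e, h}  B3 = {b, d, e, j}  B4 = {b, d, e, g}  B5 = {a, b, d, e}  B6 = {b, e, f, h}  B7 = {b, c, e, i}
Tree: B1–B2, B1–B3, B3–B4, B4–B5, B2–B6, B2–B7

Each bag holds 4 vertices, so the decomposition has width 3, which upper-bounds the treewidth. On the other hand G contains the 4-clique {b, d, e, g}. A clique must lie in a single bag of any decomposition, so no decomposition can have width below 3. Hence tw(G) = 3 exactly.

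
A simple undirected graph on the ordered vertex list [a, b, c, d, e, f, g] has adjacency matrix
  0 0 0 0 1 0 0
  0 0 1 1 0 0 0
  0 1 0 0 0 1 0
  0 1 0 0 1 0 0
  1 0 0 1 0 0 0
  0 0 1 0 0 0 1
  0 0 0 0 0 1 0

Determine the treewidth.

1

A width-1 tree decomposition is:
Bags: B1 = {f, g}  B2 = {c, f}  B3 = {b, c}  B4 = {b, d}  B5 = {d, e}  B6 = {a, e}
Tree: B1–B2, B2–B3, B3–B4, B4–B5, B5–B6
The largest bag has 2 vertices, giving width 1; this decomposition certifies tw(G) ≤ 1. Since G has at least one edge (e.g. g–f), it is not an edgeless graph, so tw(G) ≥ 1. Hence tw(G) = 1 exactly.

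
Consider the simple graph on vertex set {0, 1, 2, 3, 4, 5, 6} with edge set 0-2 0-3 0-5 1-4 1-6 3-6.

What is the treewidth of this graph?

1

A width-1 tree decomposition is:
Bags: B1 = {3, 6}  B2 = {0, 3}  B3 = {1, 6}  B4 = {0, 5}  B5 = {0, 2}  B6 = {1, 4}
Tree: B1–B2, B1–B3, B2–B4, B2–B5, B3–B6
The largest bag has 2 vertices, giving width 1; this decomposition certifies tw(G) ≤ 1. G has an edge, so its treewidth is at least 1. Combining the bounds, tw(G) = 1.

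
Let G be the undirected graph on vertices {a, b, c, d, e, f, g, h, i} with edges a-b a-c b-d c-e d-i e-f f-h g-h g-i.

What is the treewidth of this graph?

2

A width-2 tree decomposition is:
Bags: B1 = {a, c, e}  B2 = {a, e, f}  B3 = {a, f, h}  B4 = {a, g, h}  B5 = {a, g, i}  B6 = {a, d, i}  B7 = {a, b, d}
Tree: B1–B2, B2–B3, B3–B4, B4–B5, B5–B6, B6–B7
Every bag has size at most 3, so the width is 3 − 1 = 2 and tw(G) ≤ 2. For the lower bound, G contains the cycle a–c–e–f–h–g–i–d–b–a, so G is not a forest; only forests have treewidth ≤ 1, hence tw(G) ≥ 2. Hence tw(G) = 2 exactly.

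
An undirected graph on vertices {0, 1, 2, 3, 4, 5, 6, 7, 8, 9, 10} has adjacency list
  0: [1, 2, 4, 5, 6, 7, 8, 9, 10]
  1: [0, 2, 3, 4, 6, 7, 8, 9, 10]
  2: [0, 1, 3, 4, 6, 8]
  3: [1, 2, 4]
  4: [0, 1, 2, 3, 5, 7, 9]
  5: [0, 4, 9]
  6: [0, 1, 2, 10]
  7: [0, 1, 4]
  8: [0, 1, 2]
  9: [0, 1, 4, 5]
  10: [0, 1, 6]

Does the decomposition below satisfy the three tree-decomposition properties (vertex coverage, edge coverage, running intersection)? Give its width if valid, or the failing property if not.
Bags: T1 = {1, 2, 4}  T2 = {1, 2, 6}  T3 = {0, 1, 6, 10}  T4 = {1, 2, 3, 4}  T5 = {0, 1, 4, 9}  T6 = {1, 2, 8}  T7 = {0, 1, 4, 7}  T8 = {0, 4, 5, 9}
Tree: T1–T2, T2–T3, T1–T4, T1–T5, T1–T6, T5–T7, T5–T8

No — edge (0,2) lies in no bag.

A tree decomposition must satisfy three properties: every vertex lies in some bag; for every edge, both endpoints lie together in some bag; and for every vertex, the bags containing it form a connected subtree. Here edge (0,2) lies in no bag, so the decomposition is invalid.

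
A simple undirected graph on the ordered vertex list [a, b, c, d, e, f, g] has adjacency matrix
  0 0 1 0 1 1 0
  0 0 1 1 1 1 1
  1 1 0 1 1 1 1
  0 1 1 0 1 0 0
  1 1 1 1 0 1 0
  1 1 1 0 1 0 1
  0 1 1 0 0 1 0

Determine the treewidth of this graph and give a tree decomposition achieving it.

Treewidth 3.
One such decomposition:
Bags: B1 = {b, c, d, e}  B2 = {b, c, e, f}  B3 = {a, c, e, f}  B4 = {b, c, f, g}
Tree: B1–B2, B2–B3, B2–B4

Each bag holds 4 vertices, so the decomposition has width 3, which upper-bounds the treewidth. For the lower bound, the 4 vertices {b, c, d, e} are pairwise adjacent, and any tree decomposition puts a clique entirely inside one bag — forcing width ≥ 3. Combining the bounds, tw(G) = 3.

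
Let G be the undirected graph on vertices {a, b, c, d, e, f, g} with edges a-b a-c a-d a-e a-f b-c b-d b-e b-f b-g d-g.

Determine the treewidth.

A width-2 tree decomposition is:
Bags: B1 = {a, b, d}  B2 = {a, b, f}  B3 = {a, b, e}  B4 = {a, b, c}  B5 = {b, d, g}
Tree: B1–B2, B1–B3, B3–B4, B1–B5
Each bag holds 3 vertices, so the decomposition has width 2, which upper-bounds the treewidth. On the other hand G contains the 3-clique {b, d, g}. A clique must lie in a single bag of any decomposition, so no decomposition can have width below 2. Therefore the treewidth is 2.

2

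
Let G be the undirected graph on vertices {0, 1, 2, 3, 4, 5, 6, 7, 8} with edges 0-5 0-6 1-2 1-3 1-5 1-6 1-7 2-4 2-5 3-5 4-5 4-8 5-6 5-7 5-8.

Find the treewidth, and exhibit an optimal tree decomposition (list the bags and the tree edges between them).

The largest bag has 3 vertices, giving width 2; this decomposition certifies tw(G) ≤ 2. On the other hand G contains the 3-clique {0, 5, 6}. A clique must lie in a single bag of any decomposition, so no decomposition can have width below 2. The upper and lower bounds meet at 2, so that is the treewidth.

Treewidth 2.
Bags: B1 = {1, 2, 5}  B2 = {2, 4, 5}  B3 = {1, 5, 6}  B4 = {1, 5, 7}  B5 = {0, 5, 6}  B6 = {1, 3, 5}  B7 = {4, 5, 8}
Tree: B1–B2, B1–B3, B3–B4, B3–B5, B3–B6, B2–B7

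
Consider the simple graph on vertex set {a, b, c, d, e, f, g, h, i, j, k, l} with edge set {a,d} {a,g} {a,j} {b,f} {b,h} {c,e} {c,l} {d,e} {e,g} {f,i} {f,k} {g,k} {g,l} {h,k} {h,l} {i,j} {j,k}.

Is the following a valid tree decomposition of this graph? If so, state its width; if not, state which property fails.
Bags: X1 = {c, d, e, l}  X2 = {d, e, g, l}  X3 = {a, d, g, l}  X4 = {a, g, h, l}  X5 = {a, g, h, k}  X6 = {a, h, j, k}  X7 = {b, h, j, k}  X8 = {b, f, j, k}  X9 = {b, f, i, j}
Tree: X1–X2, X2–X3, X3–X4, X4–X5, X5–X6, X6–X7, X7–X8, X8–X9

Every vertex of G appears in some bag (union = {a, b, c, d, e, f, g, h, i, j, k, l}); every edge is covered by a bag; and for each vertex v the set of bags containing v is connected in the bag tree. The decomposition is therefore valid. The largest bag has 4 vertices, so the width is 3.

Yes; width 3.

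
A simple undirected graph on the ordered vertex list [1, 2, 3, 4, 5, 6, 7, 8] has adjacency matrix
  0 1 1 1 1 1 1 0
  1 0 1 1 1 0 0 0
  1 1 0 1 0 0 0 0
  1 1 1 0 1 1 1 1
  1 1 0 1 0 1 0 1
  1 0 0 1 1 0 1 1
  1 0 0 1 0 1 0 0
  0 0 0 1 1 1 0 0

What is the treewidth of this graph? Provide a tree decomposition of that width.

Treewidth 3.
One such decomposition:
Bags: B1 = {1, 4, 5, 6}  B2 = {1, 2, 4, 5}  B3 = {1, 4, 6, 7}  B4 = {1, 2, 3, 4}  B5 = {4, 5, 6, 8}
Tree: B1–B2, B1–B3, B2–B4, B1–B5

The largest bag has 4 vertices, giving width 3; this decomposition certifies tw(G) ≤ 3. For the lower bound, the 4 vertices {4, 5, 6, 8} are pairwise adjacent, and any tree decomposition puts a clique entirely inside one bag — forcing width ≥ 3. Hence tw(G) = 3 exactly.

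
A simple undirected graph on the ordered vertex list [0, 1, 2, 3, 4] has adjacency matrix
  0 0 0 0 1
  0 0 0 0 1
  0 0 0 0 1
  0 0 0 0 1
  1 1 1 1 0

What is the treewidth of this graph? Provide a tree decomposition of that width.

Treewidth 1.
One such decomposition:
Bags: B1 = {2, 4}  B2 = {1, 4}  B3 = {0, 4}  B4 = {3, 4}
Tree: B1–B2, B1–B3, B1–B4

Every bag has size at most 2, so the width is 2 − 1 = 1 and tw(G) ≤ 1. Since G has at least one edge (e.g. 2–4), it is not an edgeless graph, so tw(G) ≥ 1. The upper and lower bounds meet at 1, so that is the treewidth.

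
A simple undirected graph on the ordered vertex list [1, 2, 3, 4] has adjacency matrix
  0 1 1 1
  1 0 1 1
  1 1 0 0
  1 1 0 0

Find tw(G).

2

A width-2 tree decomposition is:
Bags: B1 = {1, 2, 4}  B2 = {1, 2, 3}
Tree: B1–B2
Every bag has size at most 3, so the width is 3 − 1 = 2 and tw(G) ≤ 2. Conversely, {1, 2, 3} is a clique of size 3, and the vertices of any clique must share a bag in every tree decomposition; so some bag has ≥ 3 vertices and tw(G) ≥ 2. Combining the bounds, tw(G) = 2.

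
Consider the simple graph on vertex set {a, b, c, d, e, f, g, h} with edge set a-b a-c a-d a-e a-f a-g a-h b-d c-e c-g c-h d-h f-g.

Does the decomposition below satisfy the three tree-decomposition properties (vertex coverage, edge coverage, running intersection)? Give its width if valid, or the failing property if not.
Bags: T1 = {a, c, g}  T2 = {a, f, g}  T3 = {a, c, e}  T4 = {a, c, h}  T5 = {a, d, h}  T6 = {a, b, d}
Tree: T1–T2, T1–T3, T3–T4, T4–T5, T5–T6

Yes; width 2.

Vertex coverage: the bags together contain {a, b, c, d, e, f, g, h}, the full vertex set. Edge coverage: each edge of G has both endpoints in at least one bag. Running intersection: for every vertex, the bags containing it form a connected subtree. All three properties hold, so this is a valid tree decomposition of width max|bag| − 1 = 2, and hence tw(G) ≤ 2.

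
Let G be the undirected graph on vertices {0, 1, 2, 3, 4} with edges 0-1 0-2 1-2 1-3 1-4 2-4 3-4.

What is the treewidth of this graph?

A width-2 tree decomposition is:
Bags: B1 = {1, 2, 4}  B2 = {0, 1, 2}  B3 = {1, 3, 4}
Tree: B1–B2, B1–B3
The largest bag has 3 vertices, giving width 2; this decomposition certifies tw(G) ≤ 2. For the lower bound, the 3 vertices {0, 1, 2} are pairwise adjacent, and any tree decomposition puts a clique entirely inside one bag — forcing width ≥ 2. Combining the bounds, tw(G) = 2.

2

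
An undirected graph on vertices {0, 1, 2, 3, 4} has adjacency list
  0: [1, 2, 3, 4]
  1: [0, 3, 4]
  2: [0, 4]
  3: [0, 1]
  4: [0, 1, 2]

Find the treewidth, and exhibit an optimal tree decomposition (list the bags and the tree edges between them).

Each bag holds 3 vertices, so the decomposition has width 2, which upper-bounds the treewidth. For the lower bound, the 3 vertices {0, 1, 3} are pairwise adjacent, and any tree decomposition puts a clique entirely inside one bag — forcing width ≥ 2. Combining the bounds, tw(G) = 2.

Treewidth 2.
One optimal decomposition is:
Bags: B1 = {0, 1, 4}  B2 = {0, 1, 3}  B3 = {0, 2, 4}
Tree: B1–B2, B1–B3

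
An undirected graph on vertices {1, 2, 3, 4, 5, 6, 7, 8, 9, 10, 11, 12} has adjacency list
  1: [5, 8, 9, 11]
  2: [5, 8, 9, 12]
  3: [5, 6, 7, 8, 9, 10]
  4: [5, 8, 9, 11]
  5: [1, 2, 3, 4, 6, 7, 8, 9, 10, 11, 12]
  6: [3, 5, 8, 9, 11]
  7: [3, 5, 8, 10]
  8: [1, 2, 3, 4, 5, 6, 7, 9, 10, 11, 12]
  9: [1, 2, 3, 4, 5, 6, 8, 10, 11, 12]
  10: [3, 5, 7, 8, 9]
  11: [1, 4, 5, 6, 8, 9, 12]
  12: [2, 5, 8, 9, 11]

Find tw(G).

A width-4 tree decomposition is:
Bags: B1 = {3, 5, 6, 8, 9}  B2 = {5, 6, 8, 9, 11}  B3 = {5, 8, 9, 11, 12}  B4 = {1, 5, 8, 9, 11}  B5 = {3, 5, 8, 9, 10}  B6 = {3, 5, 7, 8, 10}  B7 = {4, 5, 8, 9, 11}  B8 = {2, 5, 8, 9, 12}
Tree: B1–B2, B2–B3, B3–B4, B1–B5, B5–B6, B3–B7, B3–B8
The largest bag has 5 vertices, giving width 4; this decomposition certifies tw(G) ≤ 4. On the other hand G contains the 5-clique {3, 5, 8, 9, 10}. A clique must lie in a single bag of any decomposition, so no decomposition can have width below 4. The upper and lower bounds meet at 4, so that is the treewidth.

4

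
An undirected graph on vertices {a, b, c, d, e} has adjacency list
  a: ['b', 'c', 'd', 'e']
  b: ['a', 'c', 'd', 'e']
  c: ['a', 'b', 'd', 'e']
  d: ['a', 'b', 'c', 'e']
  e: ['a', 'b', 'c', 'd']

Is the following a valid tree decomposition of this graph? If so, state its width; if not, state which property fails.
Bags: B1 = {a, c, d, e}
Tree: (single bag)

A tree decomposition must satisfy three properties: every vertex lies in some bag; for every edge, both endpoints lie together in some bag; and for every vertex, the bags containing it form a connected subtree. Here vertex b appears in no bag, so the decomposition is invalid.

No — vertex b appears in no bag.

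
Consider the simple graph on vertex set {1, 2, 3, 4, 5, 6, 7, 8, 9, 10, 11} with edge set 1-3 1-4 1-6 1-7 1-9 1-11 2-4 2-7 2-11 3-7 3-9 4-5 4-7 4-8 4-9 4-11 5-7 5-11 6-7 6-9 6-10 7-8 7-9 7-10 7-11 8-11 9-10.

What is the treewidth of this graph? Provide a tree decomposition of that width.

Treewidth 3.
Bags: B1 = {1, 4, 7, 9}  B2 = {1, 4, 7, 11}  B3 = {4, 5, 7, 11}  B4 = {1, 6, 7, 9}  B5 = {4, 7, 8, 11}  B6 = {6, 7, 9, 10}  B7 = {1, 3, 7, 9}  B8 = {2, 4, 7, 11}
Tree: B1–B2, B2–B3, B1–B4, B3–B5, B4–B6, B4–B7, B2–B8

Each bag holds 4 vertices, so the decomposition has width 3, which upper-bounds the treewidth. For the lower bound, the 4 vertices {6, 7, 9, 10} are pairwise adjacent, and any tree decomposition puts a clique entirely inside one bag — forcing width ≥ 3. Combining the bounds, tw(G) = 3.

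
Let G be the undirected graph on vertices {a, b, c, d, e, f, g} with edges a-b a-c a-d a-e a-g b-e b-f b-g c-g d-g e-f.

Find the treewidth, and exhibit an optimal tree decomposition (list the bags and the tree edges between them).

Treewidth 2.
Bags: B1 = {a, b, g}  B2 = {a, c, g}  B3 = {a, b, e}  B4 = {a, d, g}  B5 = {b, e, f}
Tree: B1–B2, B1–B3, B1–B4, B3–B5

The largest bag has 3 vertices, giving width 2; this decomposition certifies tw(G) ≤ 2. For the lower bound, the 3 vertices {a, d, g} are pairwise adjacent, and any tree decomposition puts a clique entirely inside one bag — forcing width ≥ 2. Hence tw(G) = 2 exactly.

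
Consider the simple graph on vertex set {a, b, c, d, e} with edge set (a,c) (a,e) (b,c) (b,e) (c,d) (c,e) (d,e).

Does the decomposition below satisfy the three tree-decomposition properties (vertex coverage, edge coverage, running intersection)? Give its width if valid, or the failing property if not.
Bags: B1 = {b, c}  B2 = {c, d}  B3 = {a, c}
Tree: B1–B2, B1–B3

No — vertex e appears in no bag.

A tree decomposition must satisfy three properties: every vertex lies in some bag; for every edge, both endpoints lie together in some bag; and for every vertex, the bags containing it form a connected subtree. Here vertex e appears in no bag, so the decomposition is invalid.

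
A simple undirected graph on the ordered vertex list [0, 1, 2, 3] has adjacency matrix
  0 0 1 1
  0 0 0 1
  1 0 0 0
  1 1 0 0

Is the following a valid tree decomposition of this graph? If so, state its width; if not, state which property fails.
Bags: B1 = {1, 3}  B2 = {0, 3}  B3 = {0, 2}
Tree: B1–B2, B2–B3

Yes; width 1.

Every vertex of G appears in some bag (union = {0, 1, 2, 3}); every edge is covered by a bag; and for each vertex v the set of bags containing v is connected in the bag tree. The decomposition is therefore valid. The largest bag has 2 vertices, so the width is 1.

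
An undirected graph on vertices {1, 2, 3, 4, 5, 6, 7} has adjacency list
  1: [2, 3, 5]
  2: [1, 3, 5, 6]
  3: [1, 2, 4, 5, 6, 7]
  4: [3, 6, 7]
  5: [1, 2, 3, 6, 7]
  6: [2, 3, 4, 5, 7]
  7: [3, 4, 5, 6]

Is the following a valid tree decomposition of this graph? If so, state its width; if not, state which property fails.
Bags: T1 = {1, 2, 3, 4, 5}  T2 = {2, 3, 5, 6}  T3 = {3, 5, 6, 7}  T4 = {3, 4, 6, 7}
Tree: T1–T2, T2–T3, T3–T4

No — bags containing vertex 4 are not connected in the tree.

A tree decomposition must satisfy three properties: every vertex lies in some bag; for every edge, both endpoints lie together in some bag; and for every vertex, the bags containing it form a connected subtree. Here bags containing vertex 4 are not connected in the tree, so the decomposition is invalid.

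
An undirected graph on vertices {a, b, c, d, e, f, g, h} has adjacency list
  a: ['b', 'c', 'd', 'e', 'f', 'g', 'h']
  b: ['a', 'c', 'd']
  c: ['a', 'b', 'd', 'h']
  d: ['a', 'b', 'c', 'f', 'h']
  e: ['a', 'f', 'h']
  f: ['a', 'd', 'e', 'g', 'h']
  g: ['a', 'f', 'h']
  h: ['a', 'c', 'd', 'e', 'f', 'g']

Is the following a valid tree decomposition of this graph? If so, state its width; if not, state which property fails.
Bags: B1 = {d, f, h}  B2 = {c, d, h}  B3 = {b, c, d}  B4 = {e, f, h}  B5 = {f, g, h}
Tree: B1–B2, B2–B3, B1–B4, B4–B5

A tree decomposition must satisfy three properties: every vertex lies in some bag; for every edge, both endpoints lie together in some bag; and for every vertex, the bags containing it form a connected subtree. Here vertex a appears in no bag, so the decomposition is invalid.

No — vertex a appears in no bag.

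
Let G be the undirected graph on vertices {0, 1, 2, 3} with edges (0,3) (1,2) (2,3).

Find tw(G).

1

A width-1 tree decomposition is:
Bags: B1 = {2, 3}  B2 = {0, 3}  B3 = {1, 2}
Tree: B1–B2, B1–B3
Every bag has size at most 2, so the width is 2 − 1 = 1 and tw(G) ≤ 1. G has an edge, so its treewidth is at least 1. Hence tw(G) = 1 exactly.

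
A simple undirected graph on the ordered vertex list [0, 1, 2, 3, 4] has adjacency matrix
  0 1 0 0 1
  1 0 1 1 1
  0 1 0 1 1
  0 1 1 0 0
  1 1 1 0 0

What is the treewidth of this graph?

A width-2 tree decomposition is:
Bags: B1 = {0, 1, 4}  B2 = {1, 2, 4}  B3 = {1, 2, 3}
Tree: B1–B2, B2–B3
Each bag holds 3 vertices, so the decomposition has width 2, which upper-bounds the treewidth. Conversely, {0, 1, 4} is a clique of size 3, and the vertices of any clique must share a bag in every tree decomposition; so some bag has ≥ 3 vertices and tw(G) ≥ 2. Hence tw(G) = 2 exactly.

2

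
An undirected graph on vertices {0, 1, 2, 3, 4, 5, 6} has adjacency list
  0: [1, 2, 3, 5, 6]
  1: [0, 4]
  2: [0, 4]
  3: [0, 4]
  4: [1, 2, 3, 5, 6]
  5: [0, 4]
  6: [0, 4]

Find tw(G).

A width-2 tree decomposition is:
Bags: B1 = {0, 2, 4}  B2 = {0, 4, 6}  B3 = {0, 4, 5}  B4 = {0, 1, 4}  B5 = {0, 3, 4}
Tree: B1–B2, B2–B3, B3–B4, B4–B5
Every bag has size at most 3, so the width is 3 − 1 = 2 and tw(G) ≤ 2. The edges 4–2–0–6–4 form a cycle, so G is not a tree and its treewidth is at least 2. The upper and lower bounds meet at 2, so that is the treewidth.

2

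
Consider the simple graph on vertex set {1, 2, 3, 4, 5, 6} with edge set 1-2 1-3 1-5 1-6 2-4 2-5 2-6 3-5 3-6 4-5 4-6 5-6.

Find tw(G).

3

A width-3 tree decomposition is:
Bags: B1 = {1, 3, 5, 6}  B2 = {1, 2, 5, 6}  B3 = {2, 4, 5, 6}
Tree: B1–B2, B2–B3
Every bag has size at most 4, so the width is 4 − 1 = 3 and tw(G) ≤ 3. On the other hand G contains the 4-clique {1, 2, 5, 6}. A clique must lie in a single bag of any decomposition, so no decomposition can have width below 3. Hence tw(G) = 3 exactly.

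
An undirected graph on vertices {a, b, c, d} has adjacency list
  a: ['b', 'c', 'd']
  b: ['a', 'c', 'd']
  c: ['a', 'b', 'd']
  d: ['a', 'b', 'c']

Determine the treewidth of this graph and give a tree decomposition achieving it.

With just one bag of size 4, the width is 4 − 1 = 3, so tw(G) ≤ 3. On the other hand G contains the 4-clique {a, b, c, d}. A clique must lie in a single bag of any decomposition, so no decomposition can have width below 3. Therefore the treewidth is 3.

Treewidth 3.
One such decomposition:
Bags: B1 = {a, b, c, d}
Tree: (single bag)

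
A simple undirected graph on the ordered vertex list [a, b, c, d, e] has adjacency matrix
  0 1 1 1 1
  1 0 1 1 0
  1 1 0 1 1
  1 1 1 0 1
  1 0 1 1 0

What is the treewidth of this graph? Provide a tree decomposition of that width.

Each bag holds 4 vertices, so the decomposition has width 3, which upper-bounds the treewidth. On the other hand G contains the 4-clique {a, c, d, e}. A clique must lie in a single bag of any decomposition, so no decomposition can have width below 3. Combining the bounds, tw(G) = 3.

Treewidth 3.
Bags: B1 = {a, c, d, e}  B2 = {a, b, c, d}
Tree: B1–B2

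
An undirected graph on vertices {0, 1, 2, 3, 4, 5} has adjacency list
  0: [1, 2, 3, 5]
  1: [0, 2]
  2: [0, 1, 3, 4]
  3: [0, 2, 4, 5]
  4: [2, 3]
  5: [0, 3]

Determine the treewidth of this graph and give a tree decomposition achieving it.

Each bag holds 3 vertices, so the decomposition has width 2, which upper-bounds the treewidth. On the other hand G contains the 3-clique {0, 1, 2}. A clique must lie in a single bag of any decomposition, so no decomposition can have width below 2. Therefore the treewidth is 2.

Treewidth 2.
One optimal decomposition is:
Bags: B1 = {0, 2, 3}  B2 = {0, 3, 5}  B3 = {2, 3, 4}  B4 = {0, 1, 2}
Tree: B1–B2, B1–B3, B1–B4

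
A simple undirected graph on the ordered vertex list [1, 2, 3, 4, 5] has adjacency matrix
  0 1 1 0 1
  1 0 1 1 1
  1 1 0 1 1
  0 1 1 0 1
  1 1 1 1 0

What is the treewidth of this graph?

3

A width-3 tree decomposition is:
Bags: B1 = {2, 3, 4, 5}  B2 = {1, 2, 3, 5}
Tree: B1–B2
Each bag holds 4 vertices, so the decomposition has width 3, which upper-bounds the treewidth. Conversely, {1, 2, 3, 5} is a clique of size 4, and the vertices of any clique must share a bag in every tree decomposition; so some bag has ≥ 4 vertices and tw(G) ≥ 3. Therefore the treewidth is 3.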